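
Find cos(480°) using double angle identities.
cos(480°) = cos²240° - sin²240° = -1/2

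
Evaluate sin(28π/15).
sin(28π/15) = -0.4067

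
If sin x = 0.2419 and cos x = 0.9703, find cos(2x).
cos(2x) = cos²x - sin²x = 0.883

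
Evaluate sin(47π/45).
sin(47π/45) = -0.1392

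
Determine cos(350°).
cos(350°) = 0.9848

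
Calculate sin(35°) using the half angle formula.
sin(35°) = √((1 - cos 70°)/2) = 0.5736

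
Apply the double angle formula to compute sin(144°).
sin(144°) = 2 sin 72° cos 72° = 0.5878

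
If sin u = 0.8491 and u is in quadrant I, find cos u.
cos u = 0.5282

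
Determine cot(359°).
cot(359°) = -57.29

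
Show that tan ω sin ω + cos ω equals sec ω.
LHS = sin²ω/cos ω + cos ω = (sin²ω + cos²ω)/cos ω = 1/cos ω = sec ω = RHS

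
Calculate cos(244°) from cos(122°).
cos(244°) = 1 - 2sin²122° = -0.4384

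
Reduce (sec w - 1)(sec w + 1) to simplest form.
(sec w - 1)(sec w + 1) = tan²w (using Diff. of squares)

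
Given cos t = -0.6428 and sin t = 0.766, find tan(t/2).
tan(t/2) = sin t / (1 + cos t) = 2.144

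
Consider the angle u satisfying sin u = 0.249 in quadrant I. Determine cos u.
cos u = √(1 - sin²u) = 0.9685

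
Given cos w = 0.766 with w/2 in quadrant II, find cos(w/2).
cos(w/2) = ±√((1 + cos w)/2); negative since w/2 ∈ QII, so cos(w/2) = -0.9397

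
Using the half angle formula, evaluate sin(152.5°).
sin(152.5°) = √((1 - cos 305°)/2) = 0.4617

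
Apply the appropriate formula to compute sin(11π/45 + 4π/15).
sin(11π/45 + 4π/15) = sin 11π/45 cos 4π/15 + cos 11π/45 sin 4π/15 = 0.9994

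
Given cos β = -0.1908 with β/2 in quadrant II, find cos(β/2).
cos(β/2) = ±√((1 + cos β)/2); negative since β/2 ∈ QII, so cos(β/2) = -0.6361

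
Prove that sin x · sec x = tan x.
LHS = sin x · (1/cos x) = sin x/cos x = tan x = RHS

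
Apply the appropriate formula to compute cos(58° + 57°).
cos(58° + 57°) = cos 58° cos 57° - sin 58° sin 57° = -0.4226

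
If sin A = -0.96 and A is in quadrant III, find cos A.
cos A = -0.28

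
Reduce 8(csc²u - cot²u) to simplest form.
8(csc²u - cot²u) = 8 (using Pythagorean identity)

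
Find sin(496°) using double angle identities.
sin(496°) = 2 sin 248° cos 248° = 0.6947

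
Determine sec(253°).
sec(253°) = -3.42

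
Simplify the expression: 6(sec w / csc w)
6(sec w / csc w) = 6(tan w) (using Reciprocal identities)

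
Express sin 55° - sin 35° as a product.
sin 55° - sin 35° = 2 cos(45°) sin(10°)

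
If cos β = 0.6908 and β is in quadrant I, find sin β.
sin β = 0.723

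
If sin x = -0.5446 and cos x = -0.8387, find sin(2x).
sin(2x) = 2 sin x cos x = 0.9135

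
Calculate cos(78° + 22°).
cos(78° + 22°) = cos 78° cos 22° - sin 78° sin 22° = -0.1736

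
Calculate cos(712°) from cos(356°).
cos(712°) = cos²356° - sin²356° = 0.9903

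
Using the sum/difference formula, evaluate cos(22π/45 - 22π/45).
cos(22π/45 - 22π/45) = cos 22π/45 cos 22π/45 + sin 22π/45 sin 22π/45 = 1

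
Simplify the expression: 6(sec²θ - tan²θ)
6(sec²θ - tan²θ) = 6 (using Pythagorean identity)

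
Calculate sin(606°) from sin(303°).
sin(606°) = 2 sin 303° cos 303° = -0.9135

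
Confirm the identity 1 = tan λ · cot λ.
RHS = (sin λ/cos λ) · (cos λ/sin λ) = 1 = LHS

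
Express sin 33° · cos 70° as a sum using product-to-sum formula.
sin 33° cos 70° = (1/2)[sin(33°+70°) + sin(33°-70°)]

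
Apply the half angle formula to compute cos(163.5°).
cos(163.5°) = -√((1 + cos 327°)/2) = -0.9588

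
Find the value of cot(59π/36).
cot(59π/36) = -0.4663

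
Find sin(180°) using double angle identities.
sin(180°) = 2 sin 90° cos 90° = 0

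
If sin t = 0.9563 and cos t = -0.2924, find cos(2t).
cos(2t) = cos²t - sin²t = -0.829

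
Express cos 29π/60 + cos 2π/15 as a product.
cos 29π/60 + cos 2π/15 = 2 cos(37π/120) cos(7π/40)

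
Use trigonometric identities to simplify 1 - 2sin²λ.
1 - 2sin²λ = cos(2λ) (using Double angle)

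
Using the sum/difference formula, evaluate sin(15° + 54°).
sin(15° + 54°) = sin 15° cos 54° + cos 15° sin 54° = 0.9336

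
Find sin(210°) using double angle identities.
sin(210°) = 2 sin 105° cos 105° = -1/2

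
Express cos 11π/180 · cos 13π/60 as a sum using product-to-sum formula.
cos 11π/180 cos 13π/60 = (1/2)[cos(11π/180-13π/60) + cos(11π/180+13π/60)]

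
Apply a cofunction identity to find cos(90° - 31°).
cos(90° - 31°) = sin(31°) = 0.515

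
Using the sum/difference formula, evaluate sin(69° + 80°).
sin(69° + 80°) = sin 69° cos 80° + cos 69° sin 80° = 0.515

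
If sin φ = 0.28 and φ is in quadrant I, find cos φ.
cos φ = 0.96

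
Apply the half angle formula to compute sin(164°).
sin(164°) = √((1 - cos 328°)/2) = 0.2756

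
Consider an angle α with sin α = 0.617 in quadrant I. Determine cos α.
cos α = √(1 - sin²α) = 0.787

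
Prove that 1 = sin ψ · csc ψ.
RHS = sin ψ · (1/sin ψ) = 1 = LHS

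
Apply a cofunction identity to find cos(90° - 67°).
cos(90° - 67°) = sin(67°) = 0.9205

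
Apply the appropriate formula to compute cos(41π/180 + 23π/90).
cos(41π/180 + 23π/90) = cos 41π/180 cos 23π/90 - sin 41π/180 sin 23π/90 = 0.05234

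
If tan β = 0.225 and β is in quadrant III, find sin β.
sin β = -0.2195 (using tan²β + 1 = sec²β)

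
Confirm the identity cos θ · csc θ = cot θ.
LHS = cos θ · (1/sin θ) = cos θ/sin θ = cot θ = RHS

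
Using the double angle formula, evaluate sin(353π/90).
sin(353π/90) = 2 sin 353π/180 cos 353π/180 = -0.2419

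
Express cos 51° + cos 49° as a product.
cos 51° + cos 49° = 2 cos(50°) cos(1°)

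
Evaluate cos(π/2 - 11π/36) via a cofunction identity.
cos(π/2 - 11π/36) = sin(11π/36) = 0.8192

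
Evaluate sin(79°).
sin(79°) = 0.9816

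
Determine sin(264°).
sin(264°) = -0.9945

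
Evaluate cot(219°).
cot(219°) = 1.235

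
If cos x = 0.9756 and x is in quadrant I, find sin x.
sin x = 0.2196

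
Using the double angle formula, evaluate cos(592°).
cos(592°) = cos²296° - sin²296° = -0.6157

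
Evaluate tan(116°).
tan(116°) = -2.05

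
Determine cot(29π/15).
cot(29π/15) = -4.705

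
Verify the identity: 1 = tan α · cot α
RHS = (sin α/cos α) · (cos α/sin α) = 1 = LHS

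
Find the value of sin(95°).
sin(95°) = 0.9962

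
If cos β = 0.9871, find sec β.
sec β = 1/cos β = 1.013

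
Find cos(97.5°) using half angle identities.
cos(97.5°) = -√((1 + cos 195°)/2) = -0.1305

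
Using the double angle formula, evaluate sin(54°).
sin(54°) = 2 sin 27° cos 27° = 0.809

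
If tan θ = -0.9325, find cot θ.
cot θ = 1/tan θ = -1.072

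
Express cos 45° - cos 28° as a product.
cos 45° - cos 28° = -2 sin(36.5°) sin(8.5°)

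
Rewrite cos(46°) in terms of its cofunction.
cos(46°) = sin(90° - 46°) = sin(44°)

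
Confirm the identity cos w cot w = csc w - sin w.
RHS = 1/sin w - sin w = (1 - sin²w)/sin w = cos²w/sin w = cos w · (cos w/sin w) = cos w cot w = LHS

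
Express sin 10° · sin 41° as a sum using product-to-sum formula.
sin 10° sin 41° = (1/2)[cos(10°-41°) - cos(10°+41°)]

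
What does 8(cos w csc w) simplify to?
8(cos w csc w) = 8(cot w) (using Reciprocal + quotient)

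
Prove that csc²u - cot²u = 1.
LHS = 1/sin²u - cos²u/sin²u = (1 - cos²u)/sin²u = sin²u/sin²u = 1 = RHS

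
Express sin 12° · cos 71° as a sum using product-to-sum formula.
sin 12° cos 71° = (1/2)[sin(12°+71°) + sin(12°-71°)]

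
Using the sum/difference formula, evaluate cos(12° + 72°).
cos(12° + 72°) = cos 12° cos 72° - sin 12° sin 72° = 0.1045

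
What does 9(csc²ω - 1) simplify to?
9(csc²ω - 1) = 9(cot²ω) (using Pythagorean identity)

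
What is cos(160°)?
cos(160°) = -0.9397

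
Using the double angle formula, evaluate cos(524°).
cos(524°) = 2cos²262° - 1 = -0.9613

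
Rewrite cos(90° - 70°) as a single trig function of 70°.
cos(90° - 70°) = sin(70°)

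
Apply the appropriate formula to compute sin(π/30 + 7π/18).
sin(π/30 + 7π/18) = sin π/30 cos 7π/18 + cos π/30 sin 7π/18 = 0.9703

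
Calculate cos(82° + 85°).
cos(82° + 85°) = cos 82° cos 85° - sin 82° sin 85° = -0.9744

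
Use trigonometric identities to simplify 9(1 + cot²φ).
9(1 + cot²φ) = 9(csc²φ) (using Pythagorean identity)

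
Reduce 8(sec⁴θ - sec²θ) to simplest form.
8(sec⁴θ - sec²θ) = 8(tan⁴θ + tan²θ) (using Pythagorean)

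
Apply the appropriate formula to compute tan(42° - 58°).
tan(42° - 58°) = (tan 42° - tan 58°)/(1 + tan 42° tan 58°) = -0.2867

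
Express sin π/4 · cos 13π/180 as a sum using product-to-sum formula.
sin π/4 cos 13π/180 = (1/2)[sin(π/4+13π/180) + sin(π/4-13π/180)]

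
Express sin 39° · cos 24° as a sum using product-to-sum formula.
sin 39° cos 24° = (1/2)[sin(39°+24°) + sin(39°-24°)]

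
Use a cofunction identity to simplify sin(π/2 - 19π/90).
sin(π/2 - 19π/90) = cos(19π/90)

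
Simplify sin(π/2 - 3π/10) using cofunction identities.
sin(π/2 - 3π/10) = cos(3π/10)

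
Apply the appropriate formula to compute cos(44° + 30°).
cos(44° + 30°) = cos 44° cos 30° - sin 44° sin 30° = 0.2756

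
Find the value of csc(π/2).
csc(π/2) = 1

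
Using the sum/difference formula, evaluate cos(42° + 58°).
cos(42° + 58°) = cos 42° cos 58° - sin 42° sin 58° = -0.1736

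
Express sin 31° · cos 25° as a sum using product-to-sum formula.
sin 31° cos 25° = (1/2)[sin(31°+25°) + sin(31°-25°)]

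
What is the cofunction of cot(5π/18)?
cot(5π/18) = tan(π/2 - 5π/18) = tan(2π/9)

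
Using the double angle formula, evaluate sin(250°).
sin(250°) = 2 sin 125° cos 125° = -0.9397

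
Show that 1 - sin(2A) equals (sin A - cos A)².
RHS = sin²A - 2 sin A cos A + cos²A = (sin²A + cos²A) - 2 sin A cos A = 1 - sin(2A) = LHS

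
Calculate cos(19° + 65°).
cos(19° + 65°) = cos 19° cos 65° - sin 19° sin 65° = 0.1045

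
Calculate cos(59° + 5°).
cos(59° + 5°) = cos 59° cos 5° - sin 59° sin 5° = 0.4384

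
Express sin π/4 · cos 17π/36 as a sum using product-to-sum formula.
sin π/4 cos 17π/36 = (1/2)[sin(π/4+17π/36) + sin(π/4-17π/36)]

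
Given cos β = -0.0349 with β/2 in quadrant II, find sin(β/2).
sin(β/2) = ±√((1 - cos β)/2); positive since β/2 ∈ QII, so sin(β/2) = 0.7193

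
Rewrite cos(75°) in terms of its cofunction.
cos(75°) = sin(90° - 75°) = sin(15°)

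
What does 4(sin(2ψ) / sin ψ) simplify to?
4(sin(2ψ) / sin ψ) = 4(2 cos ψ) (using Double angle)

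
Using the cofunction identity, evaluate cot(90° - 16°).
cot(90° - 16°) = tan(16°) = 0.2867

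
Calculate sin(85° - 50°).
sin(85° - 50°) = sin 85° cos 50° - cos 85° sin 50° = 0.5736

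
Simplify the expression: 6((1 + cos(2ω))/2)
6((1 + cos(2ω))/2) = 6(cos²ω) (using Power reduction)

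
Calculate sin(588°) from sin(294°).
sin(588°) = 2 sin 294° cos 294° = -0.7431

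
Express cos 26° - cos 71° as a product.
cos 26° - cos 71° = -2 sin(48.5°) sin(-22.5°)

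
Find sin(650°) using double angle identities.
sin(650°) = 2 sin 325° cos 325° = -0.9397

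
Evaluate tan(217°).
tan(217°) = 0.7536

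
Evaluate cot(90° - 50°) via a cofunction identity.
cot(90° - 50°) = tan(50°) = 1.192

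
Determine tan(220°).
tan(220°) = 0.8391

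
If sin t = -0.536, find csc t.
csc t = 1/sin t = -1.866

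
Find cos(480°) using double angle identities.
cos(480°) = cos²240° - sin²240° = -1/2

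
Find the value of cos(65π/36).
cos(65π/36) = 0.8192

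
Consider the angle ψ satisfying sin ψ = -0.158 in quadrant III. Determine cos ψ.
cos ψ = ±√(1 - sin²ψ) = -0.9874 (negative in QIII)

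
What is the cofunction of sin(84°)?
sin(84°) = cos(90° - 84°) = cos(6°)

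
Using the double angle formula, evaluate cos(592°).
cos(592°) = cos²296° - sin²296° = -0.6157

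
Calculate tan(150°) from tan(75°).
tan(150°) = 2 tan 75° / (1 - tan²75°) = -√3/3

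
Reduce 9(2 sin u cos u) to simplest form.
9(2 sin u cos u) = 9(sin(2u)) (using Double angle)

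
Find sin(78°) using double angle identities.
sin(78°) = 2 sin 39° cos 39° = 0.9781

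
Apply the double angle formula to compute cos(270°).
cos(270°) = 2cos²135° - 1 = 0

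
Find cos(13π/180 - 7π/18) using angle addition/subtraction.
cos(13π/180 - 7π/18) = cos 13π/180 cos 7π/18 + sin 13π/180 sin 7π/18 = 0.5446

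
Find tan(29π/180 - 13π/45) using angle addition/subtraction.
tan(29π/180 - 13π/45) = (tan 29π/180 - tan 13π/45)/(1 + tan 29π/180 tan 13π/45) = -0.4245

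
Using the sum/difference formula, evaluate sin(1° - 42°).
sin(1° - 42°) = sin 1° cos 42° - cos 1° sin 42° = -0.6561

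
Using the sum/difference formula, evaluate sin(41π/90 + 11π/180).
sin(41π/90 + 11π/180) = sin 41π/90 cos 11π/180 + cos 41π/90 sin 11π/180 = 0.9986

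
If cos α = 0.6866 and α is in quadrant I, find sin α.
sin α = 0.727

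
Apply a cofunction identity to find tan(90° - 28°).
tan(90° - 28°) = cot(28°) = 1.881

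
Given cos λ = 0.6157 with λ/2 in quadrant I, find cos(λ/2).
cos(λ/2) = ±√((1 + cos λ)/2); positive since λ/2 ∈ QI, so cos(λ/2) = 0.8988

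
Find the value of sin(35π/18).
sin(35π/18) = -0.1736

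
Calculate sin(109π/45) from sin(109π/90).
sin(109π/45) = 2 sin 109π/90 cos 109π/90 = 0.9703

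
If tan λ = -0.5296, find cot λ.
cot λ = 1/tan λ = -1.888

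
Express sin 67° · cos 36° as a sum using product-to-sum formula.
sin 67° cos 36° = (1/2)[sin(67°+36°) + sin(67°-36°)]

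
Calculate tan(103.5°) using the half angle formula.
tan(103.5°) = sin 207° / (1 + cos 207°) = -4.165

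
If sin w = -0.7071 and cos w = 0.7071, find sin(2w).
sin(2w) = 2 sin w cos w = -1.0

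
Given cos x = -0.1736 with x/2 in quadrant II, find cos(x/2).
cos(x/2) = ±√((1 + cos x)/2); negative since x/2 ∈ QII, so cos(x/2) = -0.6428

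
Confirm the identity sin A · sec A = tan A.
LHS = sin A · (1/cos A) = sin A/cos A = tan A = RHS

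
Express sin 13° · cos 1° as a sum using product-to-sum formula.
sin 13° cos 1° = (1/2)[sin(13°+1°) + sin(13°-1°)]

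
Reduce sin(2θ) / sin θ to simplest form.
sin(2θ) / sin θ = 2 cos θ (using Double angle)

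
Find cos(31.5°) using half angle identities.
cos(31.5°) = √((1 + cos 63°)/2) = 0.8526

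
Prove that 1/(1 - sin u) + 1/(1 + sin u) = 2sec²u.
LHS = [(1 + sin u) + (1 - sin u)] / [(1 - sin u)(1 + sin u)] = 2/(1 - sin²u) = 2/cos²u = 2sec²u = RHS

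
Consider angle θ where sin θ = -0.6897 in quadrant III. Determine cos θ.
cos θ = ±√(1 - sin²θ) = -0.7241 (negative in QIII)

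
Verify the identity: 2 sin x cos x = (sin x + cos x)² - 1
RHS = sin²x + 2 sin x cos x + cos²x - 1 = (sin²x + cos²x) + 2 sin x cos x - 1 = 1 + 2 sin x cos x - 1 = 2 sin x cos x = LHS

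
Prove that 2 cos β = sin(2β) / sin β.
RHS = 2 sin β cos β / sin β = 2 cos β = LHS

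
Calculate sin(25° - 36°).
sin(25° - 36°) = sin 25° cos 36° - cos 25° sin 36° = -0.1908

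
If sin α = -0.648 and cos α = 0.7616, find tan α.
tan α = sin α / cos α = -0.8508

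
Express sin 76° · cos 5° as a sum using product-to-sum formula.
sin 76° cos 5° = (1/2)[sin(76°+5°) + sin(76°-5°)]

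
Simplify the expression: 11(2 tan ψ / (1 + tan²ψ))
11(2 tan ψ / (1 + tan²ψ)) = 11(sin(2ψ)) (using Double angle)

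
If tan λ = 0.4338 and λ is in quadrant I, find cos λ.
cos λ = 0.9174 (using tan²λ + 1 = sec²λ)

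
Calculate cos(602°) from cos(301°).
cos(602°) = cos²301° - sin²301° = -0.4695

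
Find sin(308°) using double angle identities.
sin(308°) = 2 sin 154° cos 154° = -0.788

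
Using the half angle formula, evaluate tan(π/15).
tan(π/15) = sin 2π/15 / (1 + cos 2π/15) = 0.2126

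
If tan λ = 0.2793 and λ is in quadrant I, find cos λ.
cos λ = 0.9631 (using tan²λ + 1 = sec²λ)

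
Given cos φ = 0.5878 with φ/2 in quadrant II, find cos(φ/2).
cos(φ/2) = ±√((1 + cos φ)/2); negative since φ/2 ∈ QII, so cos(φ/2) = -0.891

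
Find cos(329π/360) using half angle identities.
cos(329π/360) = -√((1 + cos 329π/180)/2) = -0.9636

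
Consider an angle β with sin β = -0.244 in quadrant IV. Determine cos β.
cos β = √(1 - sin²β) = 0.9698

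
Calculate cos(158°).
cos(158°) = -0.9272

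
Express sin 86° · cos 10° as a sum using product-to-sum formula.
sin 86° cos 10° = (1/2)[sin(86°+10°) + sin(86°-10°)]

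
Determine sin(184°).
sin(184°) = -0.06976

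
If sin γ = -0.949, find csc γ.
csc γ = 1/sin γ = -1.054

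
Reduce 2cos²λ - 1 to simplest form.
2cos²λ - 1 = cos(2λ) (using Double angle)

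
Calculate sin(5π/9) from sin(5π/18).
sin(5π/9) = 2 sin 5π/18 cos 5π/18 = 0.9848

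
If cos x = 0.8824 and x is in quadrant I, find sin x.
sin x = 0.4705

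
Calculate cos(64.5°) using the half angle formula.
cos(64.5°) = √((1 + cos 129°)/2) = 0.4305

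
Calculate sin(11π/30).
sin(11π/30) = 0.9135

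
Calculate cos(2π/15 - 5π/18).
cos(2π/15 - 5π/18) = cos 2π/15 cos 5π/18 + sin 2π/15 sin 5π/18 = 0.8988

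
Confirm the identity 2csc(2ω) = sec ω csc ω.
LHS = 2/sin(2ω) = 2/(2 sin ω cos ω) = 1/(sin ω cos ω) = (1/cos ω)(1/sin ω) = sec ω csc ω = RHS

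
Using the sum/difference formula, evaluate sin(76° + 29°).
sin(76° + 29°) = sin 76° cos 29° + cos 76° sin 29° = (√6+√2)/4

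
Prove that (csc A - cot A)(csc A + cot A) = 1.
LHS = csc²A - cot²A = (1 + cot²A) - cot²A = 1 = RHS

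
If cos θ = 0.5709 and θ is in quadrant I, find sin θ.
sin θ = 0.821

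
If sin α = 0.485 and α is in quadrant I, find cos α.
cos α = 0.8745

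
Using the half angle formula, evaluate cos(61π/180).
cos(61π/180) = √((1 + cos 61π/90)/2) = 0.4848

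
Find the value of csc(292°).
csc(292°) = -1.079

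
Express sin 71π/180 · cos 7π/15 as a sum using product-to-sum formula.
sin 71π/180 cos 7π/15 = (1/2)[sin(71π/180+7π/15) + sin(71π/180-7π/15)]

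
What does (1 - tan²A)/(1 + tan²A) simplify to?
(1 - tan²A)/(1 + tan²A) = cos(2A) (using Double angle)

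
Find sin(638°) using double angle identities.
sin(638°) = 2 sin 319° cos 319° = -0.9903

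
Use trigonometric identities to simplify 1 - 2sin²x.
1 - 2sin²x = cos(2x) (using Double angle)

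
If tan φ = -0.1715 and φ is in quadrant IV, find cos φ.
cos φ = 0.9856 (using tan²φ + 1 = sec²φ)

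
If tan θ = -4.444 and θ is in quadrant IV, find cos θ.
cos θ = 0.2195 (using tan²θ + 1 = sec²θ)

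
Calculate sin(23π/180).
sin(23π/180) = 0.3907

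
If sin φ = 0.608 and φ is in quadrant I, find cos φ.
cos φ = 0.7939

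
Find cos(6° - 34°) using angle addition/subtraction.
cos(6° - 34°) = cos 6° cos 34° + sin 6° sin 34° = 0.8829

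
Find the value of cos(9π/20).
cos(9π/20) = 0.1564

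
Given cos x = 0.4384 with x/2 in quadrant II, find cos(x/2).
cos(x/2) = ±√((1 + cos x)/2); negative since x/2 ∈ QII, so cos(x/2) = -0.8481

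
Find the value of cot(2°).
cot(2°) = 28.64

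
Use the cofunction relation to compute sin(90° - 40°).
sin(90° - 40°) = cos(40°) = 0.766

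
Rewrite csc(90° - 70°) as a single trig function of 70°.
csc(90° - 70°) = sec(70°)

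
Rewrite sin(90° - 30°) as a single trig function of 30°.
sin(90° - 30°) = cos(30°)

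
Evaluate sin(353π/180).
sin(353π/180) = -0.1219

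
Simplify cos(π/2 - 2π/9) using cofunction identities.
cos(π/2 - 2π/9) = sin(2π/9)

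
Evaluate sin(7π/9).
sin(7π/9) = 0.6428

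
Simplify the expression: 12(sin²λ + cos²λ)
12(sin²λ + cos²λ) = 12 (using Pythagorean identity)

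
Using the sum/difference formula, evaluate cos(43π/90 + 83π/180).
cos(43π/90 + 83π/180) = cos 43π/90 cos 83π/180 - sin 43π/90 sin 83π/180 = -0.9816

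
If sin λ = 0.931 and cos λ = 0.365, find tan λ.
tan λ = sin λ / cos λ = 2.551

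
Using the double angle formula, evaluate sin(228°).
sin(228°) = 2 sin 114° cos 114° = -0.7431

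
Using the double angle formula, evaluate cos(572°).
cos(572°) = cos²286° - sin²286° = -0.848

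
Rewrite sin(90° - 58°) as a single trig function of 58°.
sin(90° - 58°) = cos(58°)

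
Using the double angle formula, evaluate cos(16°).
cos(16°) = cos²8° - sin²8° = 0.9613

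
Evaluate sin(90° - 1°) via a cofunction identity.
sin(90° - 1°) = cos(1°) = 0.9998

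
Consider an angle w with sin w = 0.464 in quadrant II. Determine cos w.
cos w = ±√(1 - sin²w) = -0.8858 (negative in QII)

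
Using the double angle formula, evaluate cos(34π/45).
cos(34π/45) = cos²17π/45 - sin²17π/45 = -0.7193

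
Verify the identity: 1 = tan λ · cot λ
RHS = (sin λ/cos λ) · (cos λ/sin λ) = 1 = LHS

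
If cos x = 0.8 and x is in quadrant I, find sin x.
sin x = 0.6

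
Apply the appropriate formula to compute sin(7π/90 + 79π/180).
sin(7π/90 + 79π/180) = sin 7π/90 cos 79π/180 + cos 7π/90 sin 79π/180 = 0.9986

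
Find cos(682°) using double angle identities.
cos(682°) = cos²341° - sin²341° = 0.788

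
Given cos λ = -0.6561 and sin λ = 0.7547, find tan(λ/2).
tan(λ/2) = sin λ / (1 + cos λ) = 2.195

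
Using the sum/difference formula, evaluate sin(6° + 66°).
sin(6° + 66°) = sin 6° cos 66° + cos 6° sin 66° = 0.9511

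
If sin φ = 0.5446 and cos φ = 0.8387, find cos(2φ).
cos(2φ) = cos²φ - sin²φ = 0.4068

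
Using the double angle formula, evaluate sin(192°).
sin(192°) = 2 sin 96° cos 96° = -0.2079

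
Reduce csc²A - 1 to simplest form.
csc²A - 1 = cot²A (using Pythagorean identity)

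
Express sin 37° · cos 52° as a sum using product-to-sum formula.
sin 37° cos 52° = (1/2)[sin(37°+52°) + sin(37°-52°)]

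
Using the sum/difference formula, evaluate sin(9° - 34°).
sin(9° - 34°) = sin 9° cos 34° - cos 9° sin 34° = -0.4226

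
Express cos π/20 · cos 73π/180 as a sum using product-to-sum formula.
cos π/20 cos 73π/180 = (1/2)[cos(π/20-73π/180) + cos(π/20+73π/180)]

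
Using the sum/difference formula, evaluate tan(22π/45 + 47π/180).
tan(22π/45 + 47π/180) = (tan 22π/45 + tan 47π/180)/(1 - tan 22π/45 tan 47π/180) = -1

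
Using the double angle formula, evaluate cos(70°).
cos(70°) = cos²35° - sin²35° = 0.342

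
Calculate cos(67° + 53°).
cos(67° + 53°) = cos 67° cos 53° - sin 67° sin 53° = -1/2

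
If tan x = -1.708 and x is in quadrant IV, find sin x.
sin x = -0.863 (using tan²x + 1 = sec²x)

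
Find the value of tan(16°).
tan(16°) = 0.2867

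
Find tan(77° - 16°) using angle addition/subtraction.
tan(77° - 16°) = (tan 77° - tan 16°)/(1 + tan 77° tan 16°) = 1.804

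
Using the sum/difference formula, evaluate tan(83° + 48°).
tan(83° + 48°) = (tan 83° + tan 48°)/(1 - tan 83° tan 48°) = -1.15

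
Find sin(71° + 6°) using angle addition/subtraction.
sin(71° + 6°) = sin 71° cos 6° + cos 71° sin 6° = 0.9744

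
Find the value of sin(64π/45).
sin(64π/45) = -0.9703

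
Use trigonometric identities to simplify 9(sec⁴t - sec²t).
9(sec⁴t - sec²t) = 9(tan⁴t + tan²t) (using Pythagorean)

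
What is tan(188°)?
tan(188°) = 0.1405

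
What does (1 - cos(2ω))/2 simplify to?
(1 - cos(2ω))/2 = sin²ω (using Power reduction)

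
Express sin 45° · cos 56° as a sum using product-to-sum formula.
sin 45° cos 56° = (1/2)[sin(45°+56°) + sin(45°-56°)]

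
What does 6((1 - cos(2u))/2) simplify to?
6((1 - cos(2u))/2) = 6(sin²u) (using Power reduction)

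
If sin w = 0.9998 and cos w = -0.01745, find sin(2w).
sin(2w) = 2 sin w cos w = -0.03489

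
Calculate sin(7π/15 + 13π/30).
sin(7π/15 + 13π/30) = sin 7π/15 cos 13π/30 + cos 7π/15 sin 13π/30 = 0.309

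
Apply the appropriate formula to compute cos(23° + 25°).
cos(23° + 25°) = cos 23° cos 25° - sin 23° sin 25° = 0.6691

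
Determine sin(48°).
sin(48°) = 0.7431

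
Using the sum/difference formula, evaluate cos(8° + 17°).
cos(8° + 17°) = cos 8° cos 17° - sin 8° sin 17° = 0.9063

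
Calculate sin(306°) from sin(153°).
sin(306°) = 2 sin 153° cos 153° = -0.809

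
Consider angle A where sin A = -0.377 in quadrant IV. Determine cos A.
cos A = √(1 - sin²A) = 0.9262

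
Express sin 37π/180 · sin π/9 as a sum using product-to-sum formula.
sin 37π/180 sin π/9 = (1/2)[cos(37π/180-π/9) - cos(37π/180+π/9)]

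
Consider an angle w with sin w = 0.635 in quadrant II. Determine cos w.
cos w = ±√(1 - sin²w) = -0.7725 (negative in QII)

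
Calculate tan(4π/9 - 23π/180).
tan(4π/9 - 23π/180) = (tan 4π/9 - tan 23π/180)/(1 + tan 4π/9 tan 23π/180) = 1.54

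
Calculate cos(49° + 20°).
cos(49° + 20°) = cos 49° cos 20° - sin 49° sin 20° = 0.3584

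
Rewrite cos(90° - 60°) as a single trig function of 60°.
cos(90° - 60°) = sin(60°)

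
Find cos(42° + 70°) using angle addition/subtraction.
cos(42° + 70°) = cos 42° cos 70° - sin 42° sin 70° = -0.3746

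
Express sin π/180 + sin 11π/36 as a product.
sin π/180 + sin 11π/36 = 2 sin(7π/45) cos(-3π/20)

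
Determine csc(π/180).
csc(π/180) = 57.3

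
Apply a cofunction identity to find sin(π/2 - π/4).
sin(π/2 - π/4) = cos(π/4) = √2/2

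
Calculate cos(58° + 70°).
cos(58° + 70°) = cos 58° cos 70° - sin 58° sin 70° = -0.6157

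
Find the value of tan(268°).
tan(268°) = 28.64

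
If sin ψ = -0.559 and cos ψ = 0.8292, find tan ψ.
tan ψ = sin ψ / cos ψ = -0.6741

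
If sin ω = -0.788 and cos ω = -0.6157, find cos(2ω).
cos(2ω) = cos²ω - sin²ω = -0.2419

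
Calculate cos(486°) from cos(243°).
cos(486°) = cos²243° - sin²243° = -0.5878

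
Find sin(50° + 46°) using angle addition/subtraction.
sin(50° + 46°) = sin 50° cos 46° + cos 50° sin 46° = 0.9945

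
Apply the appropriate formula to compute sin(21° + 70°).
sin(21° + 70°) = sin 21° cos 70° + cos 21° sin 70° = 0.9998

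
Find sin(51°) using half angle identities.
sin(51°) = √((1 - cos 102°)/2) = 0.7771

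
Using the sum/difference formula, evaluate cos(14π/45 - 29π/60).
cos(14π/45 - 29π/60) = cos 14π/45 cos 29π/60 + sin 14π/45 sin 29π/60 = 0.8572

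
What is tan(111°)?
tan(111°) = -2.605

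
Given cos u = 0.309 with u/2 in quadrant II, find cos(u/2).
cos(u/2) = ±√((1 + cos u)/2); negative since u/2 ∈ QII, so cos(u/2) = -0.809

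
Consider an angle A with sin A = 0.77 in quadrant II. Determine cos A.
cos A = ±√(1 - sin²A) = -0.638 (negative in QII)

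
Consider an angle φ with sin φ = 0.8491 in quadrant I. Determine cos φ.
cos φ = √(1 - sin²φ) = 0.5282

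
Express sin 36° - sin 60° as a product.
sin 36° - sin 60° = 2 cos(48°) sin(-12°)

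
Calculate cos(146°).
cos(146°) = -0.829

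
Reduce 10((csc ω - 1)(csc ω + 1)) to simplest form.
10((csc ω - 1)(csc ω + 1)) = 10(cot²ω) (using Diff. of squares)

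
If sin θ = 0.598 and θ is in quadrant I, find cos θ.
cos θ = 0.8015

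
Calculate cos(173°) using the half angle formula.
cos(173°) = -√((1 + cos 346°)/2) = -0.9925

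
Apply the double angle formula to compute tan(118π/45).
tan(118π/45) = 2 tan 59π/45 / (1 - tan²59π/45) = -2.475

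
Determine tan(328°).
tan(328°) = -0.6249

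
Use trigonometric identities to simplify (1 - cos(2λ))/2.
(1 - cos(2λ))/2 = sin²λ (using Power reduction)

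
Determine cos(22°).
cos(22°) = 0.9272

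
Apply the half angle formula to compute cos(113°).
cos(113°) = -√((1 + cos 226°)/2) = -0.3907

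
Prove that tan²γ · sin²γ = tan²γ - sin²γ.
RHS = sin²γ/cos²γ - sin²γ = sin²γ(1/cos²γ - 1) = sin²γ · (1 - cos²γ)/cos²γ = sin²γ · sin²γ/cos²γ = sin²γ · tan²γ = LHS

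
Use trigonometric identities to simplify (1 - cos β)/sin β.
(1 - cos β)/sin β = tan(β/2) (using Half angle)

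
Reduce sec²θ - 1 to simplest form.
sec²θ - 1 = tan²θ (using Pythagorean identity)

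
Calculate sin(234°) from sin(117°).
sin(234°) = 2 sin 117° cos 117° = -0.809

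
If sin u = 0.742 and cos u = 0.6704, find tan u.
tan u = sin u / cos u = 1.107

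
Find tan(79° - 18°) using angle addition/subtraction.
tan(79° - 18°) = (tan 79° - tan 18°)/(1 + tan 79° tan 18°) = 1.804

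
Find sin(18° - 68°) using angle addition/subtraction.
sin(18° - 68°) = sin 18° cos 68° - cos 18° sin 68° = -0.766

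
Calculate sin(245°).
sin(245°) = -0.9063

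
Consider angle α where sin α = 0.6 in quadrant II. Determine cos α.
cos α = ±√(1 - sin²α) = -0.8 (negative in QII)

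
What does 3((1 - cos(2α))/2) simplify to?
3((1 - cos(2α))/2) = 3(sin²α) (using Power reduction)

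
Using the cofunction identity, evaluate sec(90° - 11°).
sec(90° - 11°) = csc(11°) = 5.241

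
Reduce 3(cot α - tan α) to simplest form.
3(cot α - tan α) = 3(2 cot(2α)) (using Double angle)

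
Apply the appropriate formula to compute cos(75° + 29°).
cos(75° + 29°) = cos 75° cos 29° - sin 75° sin 29° = -0.2419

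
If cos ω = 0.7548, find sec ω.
sec ω = 1/cos ω = 1.325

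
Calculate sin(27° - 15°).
sin(27° - 15°) = sin 27° cos 15° - cos 27° sin 15° = 0.2079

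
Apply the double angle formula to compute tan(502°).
tan(502°) = 2 tan 251° / (1 - tan²251°) = -0.7813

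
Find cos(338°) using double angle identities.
cos(338°) = cos²169° - sin²169° = 0.9272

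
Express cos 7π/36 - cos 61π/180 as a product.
cos 7π/36 - cos 61π/180 = -2 sin(4π/15) sin(-13π/180)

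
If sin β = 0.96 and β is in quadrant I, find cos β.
cos β = 0.28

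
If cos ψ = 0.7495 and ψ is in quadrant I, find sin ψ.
sin ψ = 0.662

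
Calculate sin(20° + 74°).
sin(20° + 74°) = sin 20° cos 74° + cos 20° sin 74° = 0.9976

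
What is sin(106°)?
sin(106°) = 0.9613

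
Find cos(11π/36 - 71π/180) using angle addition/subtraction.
cos(11π/36 - 71π/180) = cos 11π/36 cos 71π/180 + sin 11π/36 sin 71π/180 = 0.9613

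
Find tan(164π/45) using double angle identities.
tan(164π/45) = 2 tan 82π/45 / (1 - tan²82π/45) = -2.05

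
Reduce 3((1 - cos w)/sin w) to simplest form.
3((1 - cos w)/sin w) = 3(tan(w/2)) (using Half angle)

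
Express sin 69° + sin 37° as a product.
sin 69° + sin 37° = 2 sin(53°) cos(16°)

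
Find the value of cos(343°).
cos(343°) = 0.9563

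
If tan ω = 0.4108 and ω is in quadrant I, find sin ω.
sin ω = 0.38 (using tan²ω + 1 = sec²ω)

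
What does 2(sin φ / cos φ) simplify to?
2(sin φ / cos φ) = 2(tan φ) (using Quotient identity)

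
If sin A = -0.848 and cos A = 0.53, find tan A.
tan A = sin A / cos A = -1.6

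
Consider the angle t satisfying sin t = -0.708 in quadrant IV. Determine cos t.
cos t = √(1 - sin²t) = 0.7062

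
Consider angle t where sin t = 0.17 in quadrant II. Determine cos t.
cos t = ±√(1 - sin²t) = -0.9854 (negative in QII)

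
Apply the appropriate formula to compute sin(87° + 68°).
sin(87° + 68°) = sin 87° cos 68° + cos 87° sin 68° = 0.4226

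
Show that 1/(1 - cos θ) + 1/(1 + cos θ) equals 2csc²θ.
LHS = [(1 + cos θ) + (1 - cos θ)] / [(1 - cos θ)(1 + cos θ)] = 2/(1 - cos²θ) = 2/sin²θ = 2csc²θ = RHS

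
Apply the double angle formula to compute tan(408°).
tan(408°) = 2 tan 204° / (1 - tan²204°) = 1.111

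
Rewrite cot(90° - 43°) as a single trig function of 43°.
cot(90° - 43°) = tan(43°)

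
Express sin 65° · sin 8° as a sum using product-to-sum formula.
sin 65° sin 8° = (1/2)[cos(65°-8°) - cos(65°+8°)]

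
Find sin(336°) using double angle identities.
sin(336°) = 2 sin 168° cos 168° = -0.4067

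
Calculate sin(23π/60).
sin(23π/60) = 0.9336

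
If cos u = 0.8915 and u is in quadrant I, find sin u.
sin u = 0.453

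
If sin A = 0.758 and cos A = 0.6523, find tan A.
tan A = sin A / cos A = 1.162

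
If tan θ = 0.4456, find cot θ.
cot θ = 1/tan θ = 2.244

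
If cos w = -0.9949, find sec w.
sec w = 1/cos w = -1.005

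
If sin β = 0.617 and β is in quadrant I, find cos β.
cos β = 0.787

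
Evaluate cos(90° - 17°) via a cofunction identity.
cos(90° - 17°) = sin(17°) = 0.2924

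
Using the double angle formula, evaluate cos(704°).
cos(704°) = cos²352° - sin²352° = 0.9613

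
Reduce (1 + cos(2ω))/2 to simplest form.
(1 + cos(2ω))/2 = cos²ω (using Power reduction)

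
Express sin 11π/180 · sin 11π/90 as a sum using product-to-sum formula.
sin 11π/180 sin 11π/90 = (1/2)[cos(11π/180-11π/90) - cos(11π/180+11π/90)]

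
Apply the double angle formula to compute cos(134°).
cos(134°) = cos²67° - sin²67° = -0.6947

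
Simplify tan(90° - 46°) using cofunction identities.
tan(90° - 46°) = cot(46°)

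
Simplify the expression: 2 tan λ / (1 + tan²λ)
2 tan λ / (1 + tan²λ) = sin(2λ) (using Double angle)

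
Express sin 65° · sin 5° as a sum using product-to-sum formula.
sin 65° sin 5° = (1/2)[cos(65°-5°) - cos(65°+5°)]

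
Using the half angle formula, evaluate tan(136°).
tan(136°) = sin 272° / (1 + cos 272°) = -0.9657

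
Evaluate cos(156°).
cos(156°) = -0.9135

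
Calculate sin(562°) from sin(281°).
sin(562°) = 2 sin 281° cos 281° = -0.3746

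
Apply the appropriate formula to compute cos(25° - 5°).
cos(25° - 5°) = cos 25° cos 5° + sin 25° sin 5° = 0.9397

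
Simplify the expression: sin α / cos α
sin α / cos α = tan α (using Quotient identity)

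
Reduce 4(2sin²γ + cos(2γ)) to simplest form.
4(2sin²γ + cos(2γ)) = 4 (using Double angle)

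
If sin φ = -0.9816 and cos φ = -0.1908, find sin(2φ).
sin(2φ) = 2 sin φ cos φ = 0.3746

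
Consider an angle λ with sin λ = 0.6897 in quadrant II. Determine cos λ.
cos λ = ±√(1 - sin²λ) = -0.7241 (negative in QII)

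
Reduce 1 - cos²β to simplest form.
1 - cos²β = sin²β (using Pythagorean identity)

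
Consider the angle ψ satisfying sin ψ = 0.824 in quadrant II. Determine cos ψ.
cos ψ = ±√(1 - sin²ψ) = -0.5666 (negative in QII)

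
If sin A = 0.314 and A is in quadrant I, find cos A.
cos A = 0.9494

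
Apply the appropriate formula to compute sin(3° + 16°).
sin(3° + 16°) = sin 3° cos 16° + cos 3° sin 16° = 0.3256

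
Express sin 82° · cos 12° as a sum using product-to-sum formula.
sin 82° cos 12° = (1/2)[sin(82°+12°) + sin(82°-12°)]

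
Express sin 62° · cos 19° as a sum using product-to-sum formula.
sin 62° cos 19° = (1/2)[sin(62°+19°) + sin(62°-19°)]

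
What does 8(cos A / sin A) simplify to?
8(cos A / sin A) = 8(cot A) (using Quotient identity)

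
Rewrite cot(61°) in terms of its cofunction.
cot(61°) = tan(90° - 61°) = tan(29°)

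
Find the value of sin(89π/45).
sin(89π/45) = -0.06976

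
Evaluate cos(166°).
cos(166°) = -0.9703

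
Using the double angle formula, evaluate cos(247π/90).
cos(247π/90) = cos²247π/180 - sin²247π/180 = -0.6947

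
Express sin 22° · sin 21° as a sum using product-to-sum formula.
sin 22° sin 21° = (1/2)[cos(22°-21°) - cos(22°+21°)]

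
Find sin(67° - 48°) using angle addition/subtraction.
sin(67° - 48°) = sin 67° cos 48° - cos 67° sin 48° = 0.3256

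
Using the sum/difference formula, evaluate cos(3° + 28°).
cos(3° + 28°) = cos 3° cos 28° - sin 3° sin 28° = 0.8572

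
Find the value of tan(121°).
tan(121°) = -1.664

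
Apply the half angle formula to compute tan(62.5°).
tan(62.5°) = sin 125° / (1 + cos 125°) = 1.921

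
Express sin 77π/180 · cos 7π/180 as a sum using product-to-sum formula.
sin 77π/180 cos 7π/180 = (1/2)[sin(77π/180+7π/180) + sin(77π/180-7π/180)]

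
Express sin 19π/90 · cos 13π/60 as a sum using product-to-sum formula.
sin 19π/90 cos 13π/60 = (1/2)[sin(19π/90+13π/60) + sin(19π/90-13π/60)]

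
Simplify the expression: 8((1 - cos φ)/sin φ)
8((1 - cos φ)/sin φ) = 8(tan(φ/2)) (using Half angle)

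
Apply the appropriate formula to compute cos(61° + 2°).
cos(61° + 2°) = cos 61° cos 2° - sin 61° sin 2° = 0.454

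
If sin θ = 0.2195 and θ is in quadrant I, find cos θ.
cos θ = 0.9756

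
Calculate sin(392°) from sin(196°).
sin(392°) = 2 sin 196° cos 196° = 0.5299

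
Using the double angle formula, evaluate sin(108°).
sin(108°) = 2 sin 54° cos 54° = 0.9511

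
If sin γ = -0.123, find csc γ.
csc γ = 1/sin γ = -8.13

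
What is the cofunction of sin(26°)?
sin(26°) = cos(90° - 26°) = cos(64°)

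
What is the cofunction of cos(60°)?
cos(60°) = sin(90° - 60°) = sin(30°)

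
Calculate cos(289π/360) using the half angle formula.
cos(289π/360) = -√((1 + cos 289π/180)/2) = -0.8141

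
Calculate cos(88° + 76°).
cos(88° + 76°) = cos 88° cos 76° - sin 88° sin 76° = -0.9613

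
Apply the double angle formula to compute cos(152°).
cos(152°) = 2cos²76° - 1 = -0.8829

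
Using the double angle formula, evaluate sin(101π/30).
sin(101π/30) = 2 sin 101π/60 cos 101π/60 = -0.9135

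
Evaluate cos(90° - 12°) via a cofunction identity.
cos(90° - 12°) = sin(12°) = 0.2079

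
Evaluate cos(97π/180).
cos(97π/180) = -0.1219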